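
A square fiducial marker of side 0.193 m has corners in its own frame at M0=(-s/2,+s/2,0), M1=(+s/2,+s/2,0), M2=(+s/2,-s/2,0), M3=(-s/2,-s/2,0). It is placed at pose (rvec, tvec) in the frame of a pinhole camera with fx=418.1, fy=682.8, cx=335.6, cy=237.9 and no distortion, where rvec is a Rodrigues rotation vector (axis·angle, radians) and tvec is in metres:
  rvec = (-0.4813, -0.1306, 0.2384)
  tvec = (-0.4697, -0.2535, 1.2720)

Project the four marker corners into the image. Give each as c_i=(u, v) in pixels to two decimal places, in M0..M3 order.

Intrinsics K: fx=418.1, fy=682.8, cx=335.6, cy=237.9
Marker side s = 0.193 m; corners in marker frame (Z=0):
  M0 = (-0.0965, +0.0965, 0)
  M1 = (+0.0965, +0.0965, 0)
  M2 = (+0.0965, -0.0965, 0)
  M3 = (-0.0965, -0.0965, 0)
rvec = (-0.4813, -0.1306, 0.2384), |rvec| = θ = 0.55276 rad = 31.671°
Rodrigues: sinθ=0.52504, 1−cosθ=0.14892; R = I + sinθ·[k]× + (1−cosθ)·[k]×²:
    [+0.96399 -0.19581 -0.17998]
    [+0.25708 +0.85939 +0.44199]
    [+0.06813 -0.47234 +0.87878]
t = (-0.4697, -0.2535, 1.2720) m
M0: Pc = R·M0+t = (-0.58162, -0.19538, +1.21985); u = 418.1·(-0.58162)/1.21985 + 335.6 = 136.2507, v = 682.8·(-0.19538)/1.21985 + 237.9 = 128.5392
M1: Pc = R·M1+t = (-0.39557, -0.14576, +1.23299); u = 418.1·(-0.39557)/1.23299 + 335.6 = 201.4646, v = 682.8·(-0.14576)/1.23299 + 237.9 = 157.1817
M2: Pc = R·M2+t = (-0.35778, -0.31162, +1.32415); u = 418.1·(-0.35778)/1.32415 + 335.6 = 222.6315, v = 682.8·(-0.31162)/1.32415 + 237.9 = 77.2116
M3: Pc = R·M3+t = (-0.54383, -0.36124, +1.31101); u = 418.1·(-0.54383)/1.31101 + 335.6 = 162.1645, v = 682.8·(-0.36124)/1.31101 + 237.9 = 49.7587

c0=(136.25, 128.54) c1=(201.46, 157.18) c2=(222.63, 77.21) c3=(162.16, 49.76)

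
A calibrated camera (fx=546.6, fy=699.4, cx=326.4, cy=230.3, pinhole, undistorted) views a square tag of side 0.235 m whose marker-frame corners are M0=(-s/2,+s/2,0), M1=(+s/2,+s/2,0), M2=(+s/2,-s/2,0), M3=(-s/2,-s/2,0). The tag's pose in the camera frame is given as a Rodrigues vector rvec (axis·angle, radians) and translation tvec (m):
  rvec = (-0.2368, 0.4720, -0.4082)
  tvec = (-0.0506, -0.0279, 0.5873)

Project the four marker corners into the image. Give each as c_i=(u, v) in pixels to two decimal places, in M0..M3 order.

Intrinsics K: fx=546.6, fy=699.4, cx=326.4, cy=230.3
Marker side s = 0.235 m; corners in marker frame (Z=0):
  M0 = (-0.1175, +0.1175, 0)
  M1 = (+0.1175, +0.1175, 0)
  M2 = (+0.1175, -0.1175, 0)
  M3 = (-0.1175, -0.1175, 0)
rvec = (-0.2368, 0.4720, -0.4082), |rvec| = θ = 0.66745 rad = 38.242°
Rodrigues: sinθ=0.61898, 1−cosθ=0.21460; R = I + sinθ·[k]× + (1−cosθ)·[k]×²:
    [+0.81242 +0.32472 +0.48429]
    [-0.43240 +0.89272 +0.12679]
    [-0.39116 -0.31242 +0.86567]
t = (-0.0506, -0.0279, 0.5873) m
M0: Pc = R·M0+t = (-0.10790, +0.12780, +0.59655); u = 546.6·(-0.10790)/0.59655 + 326.4 = 227.5311, v = 699.4·(+0.12780)/0.59655 + 230.3 = 380.1353
M1: Pc = R·M1+t = (+0.08301, +0.02619, +0.50463); u = 546.6·(+0.08301)/0.50463 + 326.4 = 416.3178, v = 699.4·(+0.02619)/0.50463 + 230.3 = 266.5954
M2: Pc = R·M2+t = (+0.00670, -0.18360, +0.57805); u = 546.6·(+0.00670)/0.57805 + 326.4 = 332.7396, v = 699.4·(-0.18360)/0.57805 + 230.3 = 8.1534
M3: Pc = R·M3+t = (-0.18421, -0.08199, +0.66997); u = 546.6·(-0.18421)/0.66997 + 326.4 = 176.1083, v = 699.4·(-0.08199)/0.66997 + 230.3 = 144.7109

c0=(227.53, 380.14) c1=(416.32, 266.60) c2=(332.74, 8.15) c3=(176.11, 144.71)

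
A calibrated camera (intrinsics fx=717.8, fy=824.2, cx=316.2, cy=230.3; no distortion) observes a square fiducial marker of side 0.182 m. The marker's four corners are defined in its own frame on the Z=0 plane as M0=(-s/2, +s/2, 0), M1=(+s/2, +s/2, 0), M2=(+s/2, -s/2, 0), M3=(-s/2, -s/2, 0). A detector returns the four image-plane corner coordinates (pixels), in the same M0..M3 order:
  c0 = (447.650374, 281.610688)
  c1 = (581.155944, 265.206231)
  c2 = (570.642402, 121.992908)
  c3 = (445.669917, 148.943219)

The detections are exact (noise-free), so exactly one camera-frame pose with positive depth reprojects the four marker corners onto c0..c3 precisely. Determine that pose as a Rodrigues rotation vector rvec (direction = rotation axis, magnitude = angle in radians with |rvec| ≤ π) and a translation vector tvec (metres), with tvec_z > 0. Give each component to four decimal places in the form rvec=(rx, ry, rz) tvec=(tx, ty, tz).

Intrinsics K: fx=717.8, fy=824.2, cx=316.2, cy=230.3
Marker side s = 0.182 m; corners in marker frame (Z=0):
  M0 = (-0.0910, +0.0910, 0)
  M1 = (+0.0910, +0.0910, 0)
  M2 = (+0.0910, -0.0910, 0)
  M3 = (-0.0910, -0.0910, 0)
Detected image corners:
  c0 = (447.650374, 281.610688) px
  c1 = (581.155944, 265.206231) px
  c2 = (570.642402, 121.992908) px
  c3 = (445.669917, 148.943219) px
Planar DLT: solve 8×8 A·h = b for H (H[2,2]=1):
  H  [+467.29806 -140.46549 +508.39880]
  H  [-216.80033 +687.17912 +202.77201]
  H  [-0.47348 -0.33989 +1.00000]
B = K⁻¹H; ‖b₁‖=0.990036, ‖b₂‖=0.990036; λ = 2/(‖b₁‖+‖b₂‖) = 1.010064, sign → tz>0 ⇒ λ=+1.010064
r₁ = λ·B[:,0] = (+0.86824,-0.13206,-0.47825); r₂ = λ·B[:,1] = (-0.04642,+0.93807,-0.34331)
r₃ = r₁×r₂ = (+0.49397,+0.32028,+0.80834); SVD([r₁ r₂ r₃]) → R = UVᵀ:
  R  [+0.86824 -0.04642 +0.49397]
  R  [-0.13206 +0.93807 +0.32028]
  R  [-0.47825 -0.34331 +0.80834]
t = (+0.27046, -0.03374, +1.01006) m
tr R = 2.614655; θ = arccos((tr R − 1)/2) = 0.631187 rad = 36.164°
axis k = ((R−Rᵀ)₃₂, (R−Rᵀ)₁₃, (R−Rᵀ)₂₁) / (2 sinθ) = (-0.562268, +0.823766, -0.072558)
rvec = θ·k = (-0.354896, +0.519950, -0.045797)

rvec=(-0.3549, 0.5200, -0.0458) tvec=(0.2705, -0.0337, 1.0101)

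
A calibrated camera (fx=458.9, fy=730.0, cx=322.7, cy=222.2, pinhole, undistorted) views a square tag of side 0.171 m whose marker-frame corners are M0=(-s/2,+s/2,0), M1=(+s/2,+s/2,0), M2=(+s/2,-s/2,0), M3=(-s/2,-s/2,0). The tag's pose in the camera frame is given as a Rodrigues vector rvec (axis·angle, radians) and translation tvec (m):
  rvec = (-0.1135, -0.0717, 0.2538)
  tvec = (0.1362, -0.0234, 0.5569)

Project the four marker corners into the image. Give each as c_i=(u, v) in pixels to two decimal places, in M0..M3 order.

Intrinsics K: fx=458.9, fy=730.0, cx=322.7, cy=222.2
Marker side s = 0.171 m; corners in marker frame (Z=0):
  M0 = (-0.0855, +0.0855, 0)
  M1 = (+0.0855, +0.0855, 0)
  M2 = (+0.0855, -0.0855, 0)
  M3 = (-0.0855, -0.0855, 0)
rvec = (-0.1135, -0.0717, 0.2538), |rvec| = θ = 0.28712 rad = 16.451°
Rodrigues: sinθ=0.28319, 1−cosθ=0.04094; R = I + sinθ·[k]× + (1−cosθ)·[k]×²:
    [+0.96546 -0.24629 -0.08502]
    [+0.25437 +0.96162 +0.10291]
    [+0.05641 -0.12098 +0.99105]
t = (0.1362, -0.0234, 0.5569) m
M0: Pc = R·M0+t = (+0.03260, +0.03707, +0.54173); u = 458.9·(+0.03260)/0.54173 + 322.7 = 350.3117, v = 730.0·(+0.03707)/0.54173 + 222.2 = 272.1525
M1: Pc = R·M1+t = (+0.19769, +0.08057, +0.55138); u = 458.9·(+0.19769)/0.55138 + 322.7 = 487.2322, v = 730.0·(+0.08057)/0.55138 + 222.2 = 328.8665
M2: Pc = R·M2+t = (+0.23980, -0.08387, +0.57207); u = 458.9·(+0.23980)/0.57207 + 322.7 = 515.0658, v = 730.0·(-0.08387)/0.57207 + 222.2 = 115.1761
M3: Pc = R·M3+t = (+0.07471, -0.12737, +0.56242); u = 458.9·(+0.07471)/0.56242 + 322.7 = 383.6592, v = 730.0·(-0.12737)/0.56242 + 222.2 = 56.8830

c0=(350.31, 272.15) c1=(487.23, 328.87) c2=(515.07, 115.18) c3=(383.66, 56.88)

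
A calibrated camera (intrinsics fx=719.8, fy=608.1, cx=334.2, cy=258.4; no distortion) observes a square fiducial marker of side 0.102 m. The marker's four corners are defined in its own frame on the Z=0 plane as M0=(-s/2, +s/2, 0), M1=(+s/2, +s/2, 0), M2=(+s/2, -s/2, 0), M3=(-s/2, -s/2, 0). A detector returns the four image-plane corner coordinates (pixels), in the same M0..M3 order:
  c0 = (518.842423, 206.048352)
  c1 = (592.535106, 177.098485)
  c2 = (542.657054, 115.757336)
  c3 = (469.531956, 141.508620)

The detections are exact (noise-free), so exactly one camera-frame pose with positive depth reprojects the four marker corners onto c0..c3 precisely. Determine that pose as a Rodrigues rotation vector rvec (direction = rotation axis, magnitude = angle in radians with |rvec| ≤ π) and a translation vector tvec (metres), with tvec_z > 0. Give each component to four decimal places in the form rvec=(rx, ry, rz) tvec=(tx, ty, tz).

rvec=(-0.3234, -0.2274, -0.4595) tvec=(0.2174, -0.1294, 0.7946)

Intrinsics K: fx=719.8, fy=608.1, cx=334.2, cy=258.4
Marker side s = 0.102 m; corners in marker frame (Z=0):
  M0 = (-0.0510, +0.0510, 0)
  M1 = (+0.0510, +0.0510, 0)
  M2 = (+0.0510, -0.0510, 0)
  M3 = (-0.0510, -0.0510, 0)
Detected image corners:
  c0 = (518.842423, 206.048352) px
  c1 = (592.535106, 177.098485) px
  c2 = (542.657054, 115.757336) px
  c3 = (469.531956, 141.508620) px
Planar DLT: solve 8×8 A·h = b for H (H[2,2]=1):
  H  [+910.60690 +317.01790 +531.16177]
  H  [-210.30023 +565.73368 +159.34066]
  H  [+0.35969 -0.31881 +1.00000]
B = K⁻¹H; ‖b₁‖=1.258505, ‖b₂‖=1.258505; λ = 2/(‖b₁‖+‖b₂‖) = 0.794594, sign → tz>0 ⇒ λ=+0.794594
r₁ = λ·B[:,0] = (+0.87253,-0.39624,+0.28581); r₂ = λ·B[:,1] = (+0.46757,+0.84688,-0.25332)
r₃ = r₁×r₂ = (-0.14167,+0.35467,+0.92420); SVD([r₁ r₂ r₃]) → R = UVᵀ:
  R  [+0.87253 +0.46757 -0.14167]
  R  [-0.39624 +0.84688 +0.35467]
  R  [+0.28581 -0.25332 +0.92420]
t = (+0.21743, -0.12944, +0.79459) m
tr R = 2.643603; θ = arccos((tr R − 1)/2) = 0.606230 rad = 34.734°
axis k = ((R−Rᵀ)₃₂, (R−Rᵀ)₁₃, (R−Rᵀ)₂₁) / (2 sinθ) = (-0.533534, -0.375128, -0.758037)
rvec = θ·k = (-0.323445, -0.227414, -0.459545)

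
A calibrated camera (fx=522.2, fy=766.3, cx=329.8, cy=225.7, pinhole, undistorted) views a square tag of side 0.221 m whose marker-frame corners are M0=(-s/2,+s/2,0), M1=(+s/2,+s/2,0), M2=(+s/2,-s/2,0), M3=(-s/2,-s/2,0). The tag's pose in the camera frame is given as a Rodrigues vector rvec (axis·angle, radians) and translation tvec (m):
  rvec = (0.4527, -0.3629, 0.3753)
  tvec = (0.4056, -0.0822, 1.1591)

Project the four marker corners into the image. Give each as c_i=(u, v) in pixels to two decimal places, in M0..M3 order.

c0=(448.84, 212.67) c1=(520.65, 250.01) c2=(575.45, 130.54) c3=(503.13, 80.26)

Intrinsics K: fx=522.2, fy=766.3, cx=329.8, cy=225.7
Marker side s = 0.221 m; corners in marker frame (Z=0):
  M0 = (-0.1105, +0.1105, 0)
  M1 = (+0.1105, +0.1105, 0)
  M2 = (+0.1105, -0.1105, 0)
  M3 = (-0.1105, -0.1105, 0)
rvec = (0.4527, -0.3629, 0.3753), |rvec| = θ = 0.69100 rad = 39.591°
Rodrigues: sinθ=0.63731, 1−cosθ=0.22939; R = I + sinθ·[k]× + (1−cosθ)·[k]×²:
    [+0.86906 -0.42506 -0.25308]
    [+0.26721 +0.83388 -0.48296]
    [+0.41632 +0.35209 +0.83827]
t = (0.4056, -0.0822, 1.1591) m
M0: Pc = R·M0+t = (+0.26260, -0.01958, +1.15200); u = 522.2·(+0.26260)/1.15200 + 329.8 = 448.8355, v = 766.3·(-0.01958)/1.15200 + 225.7 = 212.6732
M1: Pc = R·M1+t = (+0.45466, +0.03947, +1.24401); u = 522.2·(+0.45466)/1.24401 + 329.8 = 520.6541, v = 766.3·(+0.03947)/1.24401 + 225.7 = 250.0135
M2: Pc = R·M2+t = (+0.54860, -0.14482, +1.16620); u = 522.2·(+0.54860)/1.16620 + 329.8 = 575.4526, v = 766.3·(-0.14482)/1.16620 + 225.7 = 130.5422
M3: Pc = R·M3+t = (+0.35654, -0.20387, +1.07419); u = 522.2·(+0.35654)/1.07419 + 329.8 = 503.1252, v = 766.3·(-0.20387)/1.07419 + 225.7 = 80.2640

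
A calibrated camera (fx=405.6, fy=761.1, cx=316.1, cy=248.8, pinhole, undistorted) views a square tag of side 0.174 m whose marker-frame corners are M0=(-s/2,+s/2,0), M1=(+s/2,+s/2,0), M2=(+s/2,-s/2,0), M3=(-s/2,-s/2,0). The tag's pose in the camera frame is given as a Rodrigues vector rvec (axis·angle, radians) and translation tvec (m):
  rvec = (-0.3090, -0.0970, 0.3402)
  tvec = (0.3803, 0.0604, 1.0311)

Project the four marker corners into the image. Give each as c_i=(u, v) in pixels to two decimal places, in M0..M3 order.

Intrinsics K: fx=405.6, fy=761.1, cx=316.1, cy=248.8
Marker side s = 0.174 m; corners in marker frame (Z=0):
  M0 = (-0.0870, +0.0870, 0)
  M1 = (+0.0870, +0.0870, 0)
  M2 = (+0.0870, -0.0870, 0)
  M3 = (-0.0870, -0.0870, 0)
rvec = (-0.3090, -0.0970, 0.3402), |rvec| = θ = 0.46971 rad = 26.912°
Rodrigues: sinθ=0.45263, 1−cosθ=0.10830; R = I + sinθ·[k]× + (1−cosθ)·[k]×²:
    [+0.93857 -0.31311 -0.14507]
    [+0.34254 +0.89632 +0.28156]
    [+0.04187 -0.31396 +0.94851]
t = (0.3803, 0.0604, 1.0311) m
M0: Pc = R·M0+t = (+0.27140, +0.10858, +1.00014); u = 405.6·(+0.27140)/1.00014 + 316.1 = 426.1655, v = 761.1·(+0.10858)/1.00014 + 248.8 = 331.4275
M1: Pc = R·M1+t = (+0.43471, +0.16818, +1.00743); u = 405.6·(+0.43471)/1.00743 + 316.1 = 491.1201, v = 761.1·(+0.16818)/1.00743 + 248.8 = 375.8586
M2: Pc = R·M2+t = (+0.48920, +0.01222, +1.06206); u = 405.6·(+0.48920)/1.06206 + 316.1 = 502.9243, v = 761.1·(+0.01222)/1.06206 + 248.8 = 257.5581
M3: Pc = R·M3+t = (+0.32589, -0.04738, +1.05477); u = 405.6·(+0.32589)/1.05477 + 316.1 = 441.4154, v = 761.1·(-0.04738)/1.05477 + 248.8 = 214.6111

c0=(426.17, 331.43) c1=(491.12, 375.86) c2=(502.92, 257.56) c3=(441.42, 214.61)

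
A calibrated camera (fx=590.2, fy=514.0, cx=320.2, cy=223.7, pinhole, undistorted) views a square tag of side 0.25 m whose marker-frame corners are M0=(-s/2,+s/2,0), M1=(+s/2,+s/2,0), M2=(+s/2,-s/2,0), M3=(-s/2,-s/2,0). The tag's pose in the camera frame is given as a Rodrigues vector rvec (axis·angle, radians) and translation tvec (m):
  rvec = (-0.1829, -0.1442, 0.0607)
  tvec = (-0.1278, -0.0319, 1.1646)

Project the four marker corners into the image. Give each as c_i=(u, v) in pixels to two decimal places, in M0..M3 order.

c0=(185.20, 261.02) c1=(315.01, 268.04) c2=(320.96, 161.66) c3=(196.47, 151.80)

Intrinsics K: fx=590.2, fy=514.0, cx=320.2, cy=223.7
Marker side s = 0.25 m; corners in marker frame (Z=0):
  M0 = (-0.1250, +0.1250, 0)
  M1 = (+0.1250, +0.1250, 0)
  M2 = (+0.1250, -0.1250, 0)
  M3 = (-0.1250, -0.1250, 0)
rvec = (-0.1829, -0.1442, 0.0607), |rvec| = θ = 0.24069 rad = 13.790°
Rodrigues: sinθ=0.23837, 1−cosθ=0.02883; R = I + sinθ·[k]× + (1−cosθ)·[k]×²:
    [+0.98782 -0.04699 -0.14834]
    [+0.07324 +0.98152 +0.17678]
    [+0.13729 -0.18549 +0.97301]
t = (-0.1278, -0.0319, 1.1646) m
M0: Pc = R·M0+t = (-0.25715, +0.08164, +1.12425); u = 590.2·(-0.25715)/1.12425 + 320.2 = 185.2029, v = 514.0·(+0.08164)/1.12425 + 223.7 = 261.0230
M1: Pc = R·M1+t = (-0.01020, +0.09995, +1.15857); u = 590.2·(-0.01020)/1.15857 + 320.2 = 315.0057, v = 514.0·(+0.09995)/1.15857 + 223.7 = 268.0405
M2: Pc = R·M2+t = (+0.00155, -0.14544, +1.20495); u = 590.2·(+0.00155)/1.20495 + 320.2 = 320.9599, v = 514.0·(-0.14544)/1.20495 + 223.7 = 161.6610
M3: Pc = R·M3+t = (-0.24540, -0.16375, +1.17063); u = 590.2·(-0.24540)/1.17063 + 320.2 = 196.4738, v = 514.0·(-0.16375)/1.17063 + 223.7 = 151.8026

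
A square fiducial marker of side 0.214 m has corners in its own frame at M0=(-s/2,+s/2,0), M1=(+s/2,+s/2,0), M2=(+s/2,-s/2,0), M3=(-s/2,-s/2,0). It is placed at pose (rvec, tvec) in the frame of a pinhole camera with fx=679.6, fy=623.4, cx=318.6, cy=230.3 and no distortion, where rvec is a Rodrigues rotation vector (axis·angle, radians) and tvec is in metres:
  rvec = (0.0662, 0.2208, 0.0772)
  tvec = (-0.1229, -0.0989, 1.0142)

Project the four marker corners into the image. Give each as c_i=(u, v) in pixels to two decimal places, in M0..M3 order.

c0=(166.20, 229.46) c1=(300.77, 240.60) c2=(310.71, 105.77) c3=(173.63, 100.52)

Intrinsics K: fx=679.6, fy=623.4, cx=318.6, cy=230.3
Marker side s = 0.214 m; corners in marker frame (Z=0):
  M0 = (-0.1070, +0.1070, 0)
  M1 = (+0.1070, +0.1070, 0)
  M2 = (+0.1070, -0.1070, 0)
  M3 = (-0.1070, -0.1070, 0)
rvec = (0.0662, 0.2208, 0.0772), |rvec| = θ = 0.24309 rad = 13.928°
Rodrigues: sinθ=0.24071, 1−cosθ=0.02940; R = I + sinθ·[k]× + (1−cosθ)·[k]×²:
    [+0.97278 -0.06917 +0.22117]
    [+0.08371 +0.99485 -0.05707]
    [-0.21609 +0.07403 +0.97356]
t = (-0.1229, -0.0989, 1.0142) m
M0: Pc = R·M0+t = (-0.23439, -0.00141, +1.04524); u = 679.6·(-0.23439)/1.04524 + 318.6 = 166.2045, v = 623.4·(-0.00141)/1.04524 + 230.3 = 229.4602
M1: Pc = R·M1+t = (-0.02621, +0.01651, +0.99900); u = 679.6·(-0.02621)/0.99900 + 318.6 = 300.7672, v = 623.4·(+0.01651)/0.99900 + 230.3 = 240.6007
M2: Pc = R·M2+t = (-0.01141, -0.19639, +0.98316); u = 679.6·(-0.01141)/0.98316 + 318.6 = 310.7118, v = 623.4·(-0.19639)/0.98316 + 230.3 = 105.7718
M3: Pc = R·M3+t = (-0.21959, -0.21431, +1.02940); u = 679.6·(-0.21959)/1.02940 + 318.6 = 173.6314, v = 623.4·(-0.21431)/1.02940 + 230.3 = 100.5168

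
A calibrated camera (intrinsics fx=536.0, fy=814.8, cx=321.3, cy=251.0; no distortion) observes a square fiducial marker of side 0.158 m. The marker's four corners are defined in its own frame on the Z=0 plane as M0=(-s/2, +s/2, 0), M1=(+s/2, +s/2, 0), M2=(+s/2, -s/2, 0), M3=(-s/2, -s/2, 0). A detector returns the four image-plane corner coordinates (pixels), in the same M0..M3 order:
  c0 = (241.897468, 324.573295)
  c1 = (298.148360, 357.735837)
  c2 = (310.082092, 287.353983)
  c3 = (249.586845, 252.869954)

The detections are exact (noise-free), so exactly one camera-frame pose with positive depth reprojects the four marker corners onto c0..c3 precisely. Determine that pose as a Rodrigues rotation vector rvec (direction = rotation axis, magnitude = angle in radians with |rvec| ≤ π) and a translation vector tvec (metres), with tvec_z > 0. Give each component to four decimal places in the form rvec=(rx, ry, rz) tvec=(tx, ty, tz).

rvec=(0.6123, 0.2329, 0.2995) tvec=(-0.1166, 0.0915, 1.3368)

Intrinsics K: fx=536.0, fy=814.8, cx=321.3, cy=251.0
Marker side s = 0.158 m; corners in marker frame (Z=0):
  M0 = (-0.0790, +0.0790, 0)
  M1 = (+0.0790, +0.0790, 0)
  M2 = (+0.0790, -0.0790, 0)
  M3 = (-0.0790, -0.0790, 0)
Detected image corners:
  c0 = (241.897468, 324.573295) px
  c1 = (298.148360, 357.735837) px
  c2 = (310.082092, 287.353983) px
  c3 = (249.586845, 252.869954) px
Planar DLT: solve 8×8 A·h = b for H (H[2,2]=1):
  H  [+343.17413 +60.18476 +274.54004]
  H  [+185.23864 +585.49702 +306.75499]
  H  [-0.09386 +0.44442 +1.00000]
B = K⁻¹H; ‖b₁‖=0.748068, ‖b₂‖=0.748068; λ = 2/(‖b₁‖+‖b₂‖) = 1.336777, sign → tz>0 ⇒ λ=+1.336777
r₁ = λ·B[:,0] = (+0.93108,+0.34256,-0.12547); r₂ = λ·B[:,1] = (-0.20602,+0.77757,+0.59409)
r₃ = r₁×r₂ = (+0.30107,-0.52730,+0.79455); SVD([r₁ r₂ r₃]) → R = UVᵀ:
  R  [+0.93108 -0.20602 +0.30107]
  R  [+0.34256 +0.77757 -0.52730]
  R  [-0.12547 +0.59409 +0.79455]
t = (-0.11662, +0.09147, +1.33678) m
tr R = 2.503204; θ = arccos((tr R − 1)/2) = 0.720309 rad = 41.271°
axis k = ((R−Rᵀ)₃₂, (R−Rᵀ)₁₃, (R−Rᵀ)₂₁) / (2 sinθ) = (+0.850029, +0.323320, +0.415830)
rvec = θ·k = (+0.612284, +0.232890, +0.299526)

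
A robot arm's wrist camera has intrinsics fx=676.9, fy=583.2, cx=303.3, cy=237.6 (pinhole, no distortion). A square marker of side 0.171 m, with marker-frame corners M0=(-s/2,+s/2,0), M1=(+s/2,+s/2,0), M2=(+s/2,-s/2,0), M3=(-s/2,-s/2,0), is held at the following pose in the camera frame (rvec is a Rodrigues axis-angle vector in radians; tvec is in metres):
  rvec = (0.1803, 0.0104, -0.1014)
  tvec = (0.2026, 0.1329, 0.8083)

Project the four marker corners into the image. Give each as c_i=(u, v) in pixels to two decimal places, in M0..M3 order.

Intrinsics K: fx=676.9, fy=583.2, cx=303.3, cy=237.6
Marker side s = 0.171 m; corners in marker frame (Z=0):
  M0 = (-0.0855, +0.0855, 0)
  M1 = (+0.0855, +0.0855, 0)
  M2 = (+0.0855, -0.0855, 0)
  M3 = (-0.0855, -0.0855, 0)
rvec = (0.1803, 0.0104, -0.1014), |rvec| = θ = 0.20712 rad = 11.867°
Rodrigues: sinθ=0.20564, 1−cosθ=0.02137; R = I + sinθ·[k]× + (1−cosθ)·[k]×²:
    [+0.99482 +0.10161 +0.00122]
    [-0.09974 +0.97868 -0.17954]
    [-0.01943 +0.17849 +0.98375]
t = (0.2026, 0.1329, 0.8083) m
M0: Pc = R·M0+t = (+0.12623, +0.22511, +0.82522); u = 676.9·(+0.12623)/0.82522 + 303.3 = 406.8421, v = 583.2·(+0.22511)/0.82522 + 237.6 = 396.6860
M1: Pc = R·M1+t = (+0.29635, +0.20805, +0.82190); u = 676.9·(+0.29635)/0.82190 + 303.3 = 547.3640, v = 583.2·(+0.20805)/0.82190 + 237.6 = 385.2268
M2: Pc = R·M2+t = (+0.27897, +0.04069, +0.79138); u = 676.9·(+0.27897)/0.79138 + 303.3 = 541.9150, v = 583.2·(+0.04069)/0.79138 + 237.6 = 267.5897
M3: Pc = R·M3+t = (+0.10885, +0.05775, +0.79470); u = 676.9·(+0.10885)/0.79470 + 303.3 = 396.0190, v = 583.2·(+0.05775)/0.79470 + 237.6 = 279.9810

c0=(406.84, 396.69) c1=(547.36, 385.23) c2=(541.92, 267.59) c3=(396.02, 279.98)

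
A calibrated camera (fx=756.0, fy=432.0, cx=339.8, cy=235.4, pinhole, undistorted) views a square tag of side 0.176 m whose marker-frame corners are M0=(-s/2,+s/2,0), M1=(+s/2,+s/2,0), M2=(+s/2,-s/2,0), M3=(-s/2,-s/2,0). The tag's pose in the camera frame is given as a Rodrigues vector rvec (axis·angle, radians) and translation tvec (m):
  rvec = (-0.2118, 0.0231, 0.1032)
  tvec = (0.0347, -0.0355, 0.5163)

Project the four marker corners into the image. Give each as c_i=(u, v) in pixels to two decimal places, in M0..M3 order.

Intrinsics K: fx=756.0, fy=432.0, cx=339.8, cy=235.4
Marker side s = 0.176 m; corners in marker frame (Z=0):
  M0 = (-0.0880, +0.0880, 0)
  M1 = (+0.0880, +0.0880, 0)
  M2 = (+0.0880, -0.0880, 0)
  M3 = (-0.0880, -0.0880, 0)
rvec = (-0.2118, 0.0231, 0.1032), |rvec| = θ = 0.23673 rad = 13.564°
Rodrigues: sinθ=0.23453, 1−cosθ=0.02789; R = I + sinθ·[k]× + (1−cosθ)·[k]×²:
    [+0.99443 -0.10467 +0.01201]
    [+0.09980 +0.97237 +0.21101]
    [-0.03376 -0.20864 +0.97741]
t = (0.0347, -0.0355, 0.5163) m
M0: Pc = R·M0+t = (-0.06202, +0.04129, +0.50091); u = 756.0·(-0.06202)/0.50091 + 339.8 = 246.1940, v = 432.0·(+0.04129)/0.50091 + 235.4 = 271.0064
M1: Pc = R·M1+t = (+0.11300, +0.05885, +0.49497); u = 756.0·(+0.11300)/0.49497 + 339.8 = 512.3912, v = 432.0·(+0.05885)/0.49497 + 235.4 = 286.7648
M2: Pc = R·M2+t = (+0.13142, -0.11229, +0.53169); u = 756.0·(+0.13142)/0.53169 + 339.8 = 526.6660, v = 432.0·(-0.11229)/0.53169 + 235.4 = 144.1669
M3: Pc = R·M3+t = (-0.04360, -0.12985, +0.53763); u = 756.0·(-0.04360)/0.53763 + 339.8 = 278.4926, v = 432.0·(-0.12985)/0.53763 + 235.4 = 131.0610

c0=(246.19, 271.01) c1=(512.39, 286.76) c2=(526.67, 144.17) c3=(278.49, 131.06)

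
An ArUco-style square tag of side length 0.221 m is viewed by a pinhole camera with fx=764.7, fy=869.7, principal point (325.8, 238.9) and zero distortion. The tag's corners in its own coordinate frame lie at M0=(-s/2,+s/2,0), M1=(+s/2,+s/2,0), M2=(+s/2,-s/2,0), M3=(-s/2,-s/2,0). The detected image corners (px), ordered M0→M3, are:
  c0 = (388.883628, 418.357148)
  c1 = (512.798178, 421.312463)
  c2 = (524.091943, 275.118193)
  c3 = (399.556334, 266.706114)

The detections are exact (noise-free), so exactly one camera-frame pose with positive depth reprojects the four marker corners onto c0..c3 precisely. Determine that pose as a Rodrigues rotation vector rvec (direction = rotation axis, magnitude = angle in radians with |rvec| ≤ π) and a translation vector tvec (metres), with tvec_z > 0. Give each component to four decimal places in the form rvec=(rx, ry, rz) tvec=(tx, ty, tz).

Intrinsics K: fx=764.7, fy=869.7, cx=325.8, cy=238.9
Marker side s = 0.221 m; corners in marker frame (Z=0):
  M0 = (-0.1105, +0.1105, 0)
  M1 = (+0.1105, +0.1105, 0)
  M2 = (+0.1105, -0.1105, 0)
  M3 = (-0.1105, -0.1105, 0)
Detected image corners:
  c0 = (388.883628, 418.357148) px
  c1 = (512.798178, 421.312463) px
  c2 = (524.091943, 275.118193) px
  c3 = (399.556334, 266.706114) px
Planar DLT: solve 8×8 A·h = b for H (H[2,2]=1):
  H  [+637.11107 -32.76811 +457.43819]
  H  [+82.44025 +686.46647 +345.73081]
  H  [+0.16438 +0.03716 +1.00000]
B = K⁻¹H; ‖b₁‖=0.782197, ‖b₂‖=0.782197; λ = 2/(‖b₁‖+‖b₂‖) = 1.278450, sign → tz>0 ⇒ λ=+1.278450
r₁ = λ·B[:,0] = (+0.97561,+0.06346,+0.21015); r₂ = λ·B[:,1] = (-0.07502,+0.99605,+0.04750)
r₃ = r₁×r₂ = (-0.20631,-0.06211,+0.97651); SVD([r₁ r₂ r₃]) → R = UVᵀ:
  R  [+0.97561 -0.07502 -0.20631]
  R  [+0.06346 +0.99605 -0.06211]
  R  [+0.21015 +0.04750 +0.97651]
t = (+0.22008, +0.15704, +1.27845) m
tr R = 2.948171; θ = arccos((tr R − 1)/2) = 0.228155 rad = 13.072°
axis k = ((R−Rᵀ)₃₂, (R−Rᵀ)₁₃, (R−Rᵀ)₂₁) / (2 sinθ) = (+0.242307, -0.920638, +0.306126)
rvec = θ·k = (+0.055283, -0.210048, +0.069844)

rvec=(0.0553, -0.2100, 0.0698) tvec=(0.2201, 0.1570, 1.2784)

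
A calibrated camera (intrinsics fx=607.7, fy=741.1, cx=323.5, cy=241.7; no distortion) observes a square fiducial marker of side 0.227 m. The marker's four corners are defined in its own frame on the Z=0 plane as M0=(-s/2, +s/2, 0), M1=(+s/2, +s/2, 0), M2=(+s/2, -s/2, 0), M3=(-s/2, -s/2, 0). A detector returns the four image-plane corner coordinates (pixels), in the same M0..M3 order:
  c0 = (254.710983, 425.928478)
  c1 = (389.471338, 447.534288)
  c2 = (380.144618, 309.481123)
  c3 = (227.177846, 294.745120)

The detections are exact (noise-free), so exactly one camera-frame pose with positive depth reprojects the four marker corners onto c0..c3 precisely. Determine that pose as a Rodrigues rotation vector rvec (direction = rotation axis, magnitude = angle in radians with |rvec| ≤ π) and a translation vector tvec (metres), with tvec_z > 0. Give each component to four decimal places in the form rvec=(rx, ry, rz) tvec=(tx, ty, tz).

Intrinsics K: fx=607.7, fy=741.1, cx=323.5, cy=241.7
Marker side s = 0.227 m; corners in marker frame (Z=0):
  M0 = (-0.1135, +0.1135, 0)
  M1 = (+0.1135, +0.1135, 0)
  M2 = (+0.1135, -0.1135, 0)
  M3 = (-0.1135, -0.1135, 0)
Detected image corners:
  c0 = (254.710983, 425.928478) px
  c1 = (389.471338, 447.534288) px
  c2 = (380.144618, 309.481123) px
  c3 = (227.177846, 294.745120) px
Planar DLT: solve 8×8 A·h = b for H (H[2,2]=1):
  H  [+535.51040 +269.24717 +311.00731]
  H  [-31.72738 +812.91236 +373.66532]
  H  [-0.30534 +0.59662 +1.00000]
B = K⁻¹H; ‖b₁‖=1.088980, ‖b₂‖=1.088980; λ = 2/(‖b₁‖+‖b₂‖) = 0.918291, sign → tz>0 ⇒ λ=+0.918291
r₁ = λ·B[:,0] = (+0.95847,+0.05213,-0.28039); r₂ = λ·B[:,1] = (+0.11521,+0.82859,+0.54787)
r₃ = r₁×r₂ = (+0.26089,-0.55742,+0.78817); SVD([r₁ r₂ r₃]) → R = UVᵀ:
  R  [+0.95847 +0.11521 +0.26089]
  R  [+0.05213 +0.82859 -0.55742]
  R  [-0.28039 +0.54787 +0.78817]
t = (-0.01888, +0.16352, +0.91829) m
tr R = 2.575234; θ = arccos((tr R − 1)/2) = 0.663864 rad = 38.037°
axis k = ((R−Rᵀ)₃₂, (R−Rᵀ)₁₃, (R−Rᵀ)₂₁) / (2 sinθ) = (+0.896912, +0.439238, -0.051182)
rvec = θ·k = (+0.595428, +0.291594, -0.033978)

rvec=(0.5954, 0.2916, -0.0340) tvec=(-0.0189, 0.1635, 0.9183)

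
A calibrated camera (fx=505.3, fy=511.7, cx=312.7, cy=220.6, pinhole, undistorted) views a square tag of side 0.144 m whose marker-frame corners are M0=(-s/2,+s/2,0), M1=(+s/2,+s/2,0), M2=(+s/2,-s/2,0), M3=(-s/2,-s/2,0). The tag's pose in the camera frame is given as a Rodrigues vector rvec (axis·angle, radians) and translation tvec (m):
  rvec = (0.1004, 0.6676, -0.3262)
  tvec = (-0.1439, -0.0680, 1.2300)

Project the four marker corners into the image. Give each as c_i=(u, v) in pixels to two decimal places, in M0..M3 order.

Intrinsics K: fx=505.3, fy=511.7, cx=312.7, cy=220.6
Marker side s = 0.144 m; corners in marker frame (Z=0):
  M0 = (-0.0720, +0.0720, 0)
  M1 = (+0.0720, +0.0720, 0)
  M2 = (+0.0720, -0.0720, 0)
  M3 = (-0.0720, -0.0720, 0)
rvec = (0.1004, 0.6676, -0.3262), |rvec| = θ = 0.74978 rad = 42.959°
Rodrigues: sinθ=0.68148, 1−cosθ=0.26816; R = I + sinθ·[k]× + (1−cosθ)·[k]×²:
    [+0.73664 +0.32846 +0.59116]
    [-0.26451 +0.94443 -0.19513]
    [-0.62241 -0.01263 +0.78259]
t = (-0.1439, -0.0680, 1.2300) m
M0: Pc = R·M0+t = (-0.17329, +0.01904, +1.27390); u = 505.3·(-0.17329)/1.27390 + 312.7 = 243.9639, v = 511.7·(+0.01904)/1.27390 + 220.6 = 228.2496
M1: Pc = R·M1+t = (-0.06721, -0.01905, +1.18428); u = 505.3·(-0.06721)/1.18428 + 312.7 = 284.0221, v = 511.7·(-0.01905)/1.18428 + 220.6 = 212.3709
M2: Pc = R·M2+t = (-0.11451, -0.15504, +1.18610); u = 505.3·(-0.11451)/1.18610 + 312.7 = 263.9163, v = 511.7·(-0.15504)/1.18610 + 220.6 = 153.7116
M3: Pc = R·M3+t = (-0.22059, -0.11695, +1.27572); u = 505.3·(-0.22059)/1.27572 + 312.7 = 225.3277, v = 511.7·(-0.11695)/1.27572 + 220.6 = 173.6888

c0=(243.96, 228.25) c1=(284.02, 212.37) c2=(263.92, 153.71) c3=(225.33, 173.69)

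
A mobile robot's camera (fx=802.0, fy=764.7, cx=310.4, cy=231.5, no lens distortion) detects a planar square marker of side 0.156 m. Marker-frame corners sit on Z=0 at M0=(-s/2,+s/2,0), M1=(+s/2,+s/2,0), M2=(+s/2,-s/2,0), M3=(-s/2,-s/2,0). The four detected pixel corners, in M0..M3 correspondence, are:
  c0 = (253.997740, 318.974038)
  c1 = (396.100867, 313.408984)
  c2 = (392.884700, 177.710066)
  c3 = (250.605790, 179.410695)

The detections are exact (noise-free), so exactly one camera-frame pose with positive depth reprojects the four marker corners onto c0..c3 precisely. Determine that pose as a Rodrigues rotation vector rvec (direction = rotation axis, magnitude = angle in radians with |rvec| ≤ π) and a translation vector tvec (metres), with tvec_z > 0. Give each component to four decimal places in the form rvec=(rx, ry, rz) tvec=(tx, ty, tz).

Intrinsics K: fx=802.0, fy=764.7, cx=310.4, cy=231.5
Marker side s = 0.156 m; corners in marker frame (Z=0):
  M0 = (-0.0780, +0.0780, 0)
  M1 = (+0.0780, +0.0780, 0)
  M2 = (+0.0780, -0.0780, 0)
  M3 = (-0.0780, -0.0780, 0)
Detected image corners:
  c0 = (253.997740, 318.974038) px
  c1 = (396.100867, 313.408984) px
  c2 = (392.884700, 177.710066) px
  c3 = (250.605790, 179.410695) px
Planar DLT: solve 8×8 A·h = b for H (H[2,2]=1):
  H  [+969.72029 +22.38146 +324.39642]
  H  [+21.25807 +883.00204 +247.37051]
  H  [+0.18009 +0.00374 +1.00000]
B = K⁻¹H; ‖b₁‖=1.153881, ‖b₂‖=1.153881; λ = 2/(‖b₁‖+‖b₂‖) = 0.866640, sign → tz>0 ⇒ λ=+0.866640
r₁ = λ·B[:,0] = (+0.98747,-0.02316,+0.15607); r₂ = λ·B[:,1] = (+0.02293,+0.99973,+0.00324)
r₃ = r₁×r₂ = (-0.15610,+0.00038,+0.98774); SVD([r₁ r₂ r₃]) → R = UVᵀ:
  R  [+0.98747 +0.02293 -0.15610]
  R  [-0.02316 +0.99973 +0.00038]
  R  [+0.15607 +0.00324 +0.98774]
t = (+0.01512, +0.01799, +0.86664) m
tr R = 2.974947; θ = arccos((tr R − 1)/2) = 0.158447 rad = 9.078°
axis k = ((R−Rᵀ)₃₂, (R−Rᵀ)₁₃, (R−Rᵀ)₂₁) / (2 sinθ) = (+0.009073, -0.989237, -0.146042)
rvec = θ·k = (+0.001438, -0.156742, -0.023140)

rvec=(0.0014, -0.1567, -0.0231) tvec=(0.0151, 0.0180, 0.8666)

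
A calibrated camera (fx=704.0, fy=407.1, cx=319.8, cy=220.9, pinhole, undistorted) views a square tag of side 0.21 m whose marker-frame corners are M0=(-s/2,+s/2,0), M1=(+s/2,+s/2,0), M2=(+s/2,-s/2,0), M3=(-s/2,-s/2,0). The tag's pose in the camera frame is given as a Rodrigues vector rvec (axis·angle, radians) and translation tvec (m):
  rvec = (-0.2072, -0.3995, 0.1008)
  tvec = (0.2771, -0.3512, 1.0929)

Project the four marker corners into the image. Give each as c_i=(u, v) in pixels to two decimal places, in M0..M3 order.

Intrinsics K: fx=704.0, fy=407.1, cx=319.8, cy=220.9
Marker side s = 0.21 m; corners in marker frame (Z=0):
  M0 = (-0.1050, +0.1050, 0)
  M1 = (+0.1050, +0.1050, 0)
  M2 = (+0.1050, -0.1050, 0)
  M3 = (-0.1050, -0.1050, 0)
rvec = (-0.2072, -0.3995, 0.1008), |rvec| = θ = 0.46119 rad = 26.424°
Rodrigues: sinθ=0.44501, 1−cosθ=0.10447; R = I + sinθ·[k]× + (1−cosθ)·[k]×²:
    [+0.91661 -0.05660 -0.39575]
    [+0.13792 +0.97392 +0.18015]
    [+0.37523 -0.21971 +0.90052]
t = (0.2771, -0.3512, 1.0929) m
M0: Pc = R·M0+t = (+0.17491, -0.26342, +1.03043); u = 704.0·(+0.17491)/1.03043 + 319.8 = 439.3016, v = 407.1·(-0.26342)/1.03043 + 220.9 = 116.8286
M1: Pc = R·M1+t = (+0.36740, -0.23446, +1.10923); u = 704.0·(+0.36740)/1.10923 + 319.8 = 552.9802, v = 407.1·(-0.23446)/1.10923 + 220.9 = 134.8518
M2: Pc = R·M2+t = (+0.37929, -0.43898, +1.15537); u = 704.0·(+0.37929)/1.15537 + 319.8 = 550.9112, v = 407.1·(-0.43898)/1.15537 + 220.9 = 66.2233
M3: Pc = R·M3+t = (+0.18680, -0.46794, +1.07657); u = 704.0·(+0.18680)/1.07657 + 319.8 = 441.9532, v = 407.1·(-0.46794)/1.07657 + 220.9 = 43.9494

c0=(439.30, 116.83) c1=(552.98, 134.85) c2=(550.91, 66.22) c3=(441.95, 43.95)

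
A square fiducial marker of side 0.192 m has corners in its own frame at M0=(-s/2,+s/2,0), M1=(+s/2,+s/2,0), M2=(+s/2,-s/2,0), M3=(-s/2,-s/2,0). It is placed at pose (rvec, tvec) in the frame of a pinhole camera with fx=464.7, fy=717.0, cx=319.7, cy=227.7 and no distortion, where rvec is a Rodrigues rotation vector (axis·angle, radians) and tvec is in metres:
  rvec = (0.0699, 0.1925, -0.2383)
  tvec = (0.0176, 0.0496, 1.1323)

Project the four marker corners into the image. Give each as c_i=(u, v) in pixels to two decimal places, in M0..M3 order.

c0=(299.28, 329.77) c1=(374.69, 305.19) c2=(355.73, 185.46) c3=(280.37, 214.19)

Intrinsics K: fx=464.7, fy=717.0, cx=319.7, cy=227.7
Marker side s = 0.192 m; corners in marker frame (Z=0):
  M0 = (-0.0960, +0.0960, 0)
  M1 = (+0.0960, +0.0960, 0)
  M2 = (+0.0960, -0.0960, 0)
  M3 = (-0.0960, -0.0960, 0)
rvec = (0.0699, 0.1925, -0.2383), |rvec| = θ = 0.31421 rad = 18.003°
Rodrigues: sinθ=0.30907, 1−cosθ=0.04896; R = I + sinθ·[k]× + (1−cosθ)·[k]×²:
    [+0.95346 +0.24107 +0.18109]
    [-0.22773 +0.96942 -0.09150]
    [-0.19761 +0.04601 +0.97920]
t = (0.0176, 0.0496, 1.1323) m
M0: Pc = R·M0+t = (-0.05079, +0.16453, +1.15569); u = 464.7·(-0.05079)/1.15569 + 319.7 = 299.2776, v = 717.0·(+0.16453)/1.15569 + 227.7 = 329.7734
M1: Pc = R·M1+t = (+0.13228, +0.12080, +1.11775); u = 464.7·(+0.13228)/1.11775 + 319.7 = 374.6931, v = 717.0·(+0.12080)/1.11775 + 227.7 = 305.1910
M2: Pc = R·M2+t = (+0.08599, -0.06533, +1.10891); u = 464.7·(+0.08599)/1.10891 + 319.7 = 355.7347, v = 717.0·(-0.06533)/1.10891 + 227.7 = 185.4618
M3: Pc = R·M3+t = (-0.09708, -0.02160, +1.14685); u = 464.7·(-0.09708)/1.14685 + 319.7 = 280.3655, v = 717.0·(-0.02160)/1.14685 + 227.7 = 214.1945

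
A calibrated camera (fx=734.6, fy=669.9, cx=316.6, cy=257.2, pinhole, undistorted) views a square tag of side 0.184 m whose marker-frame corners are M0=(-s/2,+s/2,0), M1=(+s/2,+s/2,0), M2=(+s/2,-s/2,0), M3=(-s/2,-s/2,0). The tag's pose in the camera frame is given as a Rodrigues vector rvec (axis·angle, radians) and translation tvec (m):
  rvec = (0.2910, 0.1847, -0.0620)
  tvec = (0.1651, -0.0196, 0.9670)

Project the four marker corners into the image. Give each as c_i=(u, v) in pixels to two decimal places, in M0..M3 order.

c0=(376.86, 304.62) c1=(515.01, 302.01) c2=(513.28, 176.92) c3=(367.78, 184.23)

Intrinsics K: fx=734.6, fy=669.9, cx=316.6, cy=257.2
Marker side s = 0.184 m; corners in marker frame (Z=0):
  M0 = (-0.0920, +0.0920, 0)
  M1 = (+0.0920, +0.0920, 0)
  M2 = (+0.0920, -0.0920, 0)
  M3 = (-0.0920, -0.0920, 0)
rvec = (0.2910, 0.1847, -0.0620), |rvec| = θ = 0.35020 rad = 20.065°
Rodrigues: sinθ=0.34308, 1−cosθ=0.06070; R = I + sinθ·[k]× + (1−cosθ)·[k]×²:
    [+0.98121 +0.08734 +0.17202]
    [-0.03414 +0.95619 -0.29076]
    [-0.18988 +0.27942 +0.94121]
t = (0.1651, -0.0196, 0.9670) m
M0: Pc = R·M0+t = (+0.08286, +0.07151, +1.01018); u = 734.6·(+0.08286)/1.01018 + 316.6 = 376.8585, v = 669.9·(+0.07151)/1.01018 + 257.2 = 304.6221
M1: Pc = R·M1+t = (+0.26341, +0.06523, +0.97524); u = 734.6·(+0.26341)/0.97524 + 316.6 = 515.0119, v = 669.9·(+0.06523)/0.97524 + 257.2 = 302.0060
M2: Pc = R·M2+t = (+0.24734, -0.11071, +0.92382); u = 734.6·(+0.24734)/0.92382 + 316.6 = 513.2751, v = 669.9·(-0.11071)/0.92382 + 257.2 = 176.9199
M3: Pc = R·M3+t = (+0.06679, -0.10443, +0.95876); u = 734.6·(+0.06679)/0.95876 + 316.6 = 367.7765, v = 669.9·(-0.10443)/0.95876 + 257.2 = 184.2345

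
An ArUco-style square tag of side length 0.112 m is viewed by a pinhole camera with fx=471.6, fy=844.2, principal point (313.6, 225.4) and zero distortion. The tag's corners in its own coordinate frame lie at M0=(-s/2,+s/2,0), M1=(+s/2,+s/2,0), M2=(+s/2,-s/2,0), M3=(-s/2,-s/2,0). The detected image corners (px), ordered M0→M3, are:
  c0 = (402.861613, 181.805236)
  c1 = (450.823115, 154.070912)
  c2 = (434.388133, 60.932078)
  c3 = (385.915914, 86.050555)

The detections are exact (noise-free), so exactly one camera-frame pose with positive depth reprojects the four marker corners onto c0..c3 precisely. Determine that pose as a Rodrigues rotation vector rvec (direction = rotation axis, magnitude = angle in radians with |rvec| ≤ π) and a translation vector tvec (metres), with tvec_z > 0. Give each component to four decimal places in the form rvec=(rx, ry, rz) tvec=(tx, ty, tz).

rvec=(-0.0294, -0.2400, -0.3078) tvec=(0.2131, -0.1186, 0.9550)

Intrinsics K: fx=471.6, fy=844.2, cx=313.6, cy=225.4
Marker side s = 0.112 m; corners in marker frame (Z=0):
  M0 = (-0.0560, +0.0560, 0)
  M1 = (+0.0560, +0.0560, 0)
  M2 = (+0.0560, -0.0560, 0)
  M3 = (-0.0560, -0.0560, 0)
Detected image corners:
  c0 = (402.861613, 181.805236) px
  c1 = (450.823115, 154.070912) px
  c2 = (434.388133, 60.932078) px
  c3 = (385.915914, 86.050555) px
Planar DLT: solve 8×8 A·h = b for H (H[2,2]=1):
  H  [+534.95482 +152.41232 +418.83797]
  H  [-205.82748 +844.09885 +120.55165]
  H  [+0.24958 +0.00818 +1.00000]
B = K⁻¹H; ‖b₁‖=1.047103, ‖b₂‖=1.047103; λ = 2/(‖b₁‖+‖b₂‖) = 0.955016, sign → tz>0 ⇒ λ=+0.955016
r₁ = λ·B[:,0] = (+0.92482,-0.29649,+0.23835); r₂ = λ·B[:,1] = (+0.30345,+0.95282,+0.00781)
r₃ = r₁×r₂ = (-0.22942,+0.06510,+0.97115); SVD([r₁ r₂ r₃]) → R = UVᵀ:
  R  [+0.92482 +0.30345 -0.22942]
  R  [-0.29649 +0.95282 +0.06510]
  R  [+0.23835 +0.00781 +0.97115]
t = (+0.21311, -0.11861, +0.95502) m
tr R = 2.848779; θ = arccos((tr R − 1)/2) = 0.391364 rad = 22.424°
axis k = ((R−Rᵀ)₃₂, (R−Rᵀ)₁₃, (R−Rᵀ)₂₁) / (2 sinθ) = (-0.075096, -0.613153, -0.786387)
rvec = θ·k = (-0.029390, -0.239966, -0.307764)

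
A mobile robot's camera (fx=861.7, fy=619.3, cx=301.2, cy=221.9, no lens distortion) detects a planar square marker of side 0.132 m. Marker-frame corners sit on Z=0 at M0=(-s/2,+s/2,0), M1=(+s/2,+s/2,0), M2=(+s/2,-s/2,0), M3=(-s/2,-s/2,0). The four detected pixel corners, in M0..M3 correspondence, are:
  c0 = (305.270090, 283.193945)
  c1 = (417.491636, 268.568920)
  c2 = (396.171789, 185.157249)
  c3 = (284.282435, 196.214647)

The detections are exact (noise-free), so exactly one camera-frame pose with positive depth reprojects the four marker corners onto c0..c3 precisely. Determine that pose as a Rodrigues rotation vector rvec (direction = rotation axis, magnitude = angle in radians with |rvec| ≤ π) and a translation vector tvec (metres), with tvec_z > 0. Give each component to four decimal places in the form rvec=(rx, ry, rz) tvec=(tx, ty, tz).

rvec=(-0.1002, -0.2858, -0.1602) tvec=(0.0555, 0.0168, 0.9443)

Intrinsics K: fx=861.7, fy=619.3, cx=301.2, cy=221.9
Marker side s = 0.132 m; corners in marker frame (Z=0):
  M0 = (-0.0660, +0.0660, 0)
  M1 = (+0.0660, +0.0660, 0)
  M2 = (+0.0660, -0.0660, 0)
  M3 = (-0.0660, -0.0660, 0)
Detected image corners:
  c0 = (305.270090, 283.193945) px
  c1 = (417.491636, 268.568920) px
  c2 = (396.171789, 185.157249) px
  c3 = (284.282435, 196.214647) px
Planar DLT: solve 8×8 A·h = b for H (H[2,2]=1):
  H  [+955.95391 +132.19258 +351.87657]
  H  [-26.01878 +626.46941 +232.92926]
  H  [+0.30517 -0.08007 +1.00000]
B = K⁻¹H; ‖b₁‖=1.058994, ‖b₂‖=1.058994; λ = 2/(‖b₁‖+‖b₂‖) = 0.944292, sign → tz>0 ⇒ λ=+0.944292
r₁ = λ·B[:,0] = (+0.94685,-0.14293,+0.28817); r₂ = λ·B[:,1] = (+0.17129,+0.98231,-0.07561)
r₃ = r₁×r₂ = (-0.27227,+0.12095,+0.95459); SVD([r₁ r₂ r₃]) → R = UVᵀ:
  R  [+0.94685 +0.17129 -0.27227]
  R  [-0.14293 +0.98231 +0.12095]
  R  [+0.28817 -0.07561 +0.95459]
t = (+0.05553, +0.01682, +0.94429) m
tr R = 2.883756; θ = arccos((tr R − 1)/2) = 0.342619 rad = 19.631°
axis k = ((R−Rᵀ)₃₂, (R−Rᵀ)₁₃, (R−Rᵀ)₂₁) / (2 sinθ) = (-0.292539, -0.834101, -0.467649)
rvec = θ·k = (-0.100229, -0.285779, -0.160225)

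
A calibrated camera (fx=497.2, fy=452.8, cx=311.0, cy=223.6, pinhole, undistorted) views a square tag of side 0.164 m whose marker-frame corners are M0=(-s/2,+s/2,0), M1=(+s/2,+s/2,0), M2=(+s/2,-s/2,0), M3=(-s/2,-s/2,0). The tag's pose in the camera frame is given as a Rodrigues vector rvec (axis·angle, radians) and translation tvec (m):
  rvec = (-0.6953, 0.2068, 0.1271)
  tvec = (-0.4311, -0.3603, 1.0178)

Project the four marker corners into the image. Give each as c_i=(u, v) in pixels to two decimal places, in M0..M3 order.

c0=(45.73, 85.00) c1=(118.74, 83.16) c2=(151.74, 42.95) c3=(84.43, 46.01)

Intrinsics K: fx=497.2, fy=452.8, cx=311.0, cy=223.6
Marker side s = 0.164 m; corners in marker frame (Z=0):
  M0 = (-0.0820, +0.0820, 0)
  M1 = (+0.0820, +0.0820, 0)
  M2 = (+0.0820, -0.0820, 0)
  M3 = (-0.0820, -0.0820, 0)
rvec = (-0.6953, 0.2068, 0.1271), |rvec| = θ = 0.73645 rad = 42.196°
Rodrigues: sinθ=0.67166, 1−cosθ=0.25914; R = I + sinθ·[k]× + (1−cosθ)·[k]×²:
    [+0.97185 -0.18462 +0.14638]
    [+0.04722 +0.76129 +0.64669]
    [-0.23083 -0.62157 +0.74857]
t = (-0.4311, -0.3603, 1.0178) m
M0: Pc = R·M0+t = (-0.52593, -0.30175, +0.98576); u = 497.2·(-0.52593)/0.98576 + 311.0 = 45.7297, v = 452.8·(-0.30175)/0.98576 + 223.6 = 84.9956
M1: Pc = R·M1+t = (-0.36655, -0.29400, +0.94790); u = 497.2·(-0.36655)/0.94790 + 311.0 = 118.7362, v = 452.8·(-0.29400)/0.94790 + 223.6 = 83.1591
M2: Pc = R·M2+t = (-0.33627, -0.41885, +1.04984); u = 497.2·(-0.33627)/1.04984 + 311.0 = 151.7442, v = 452.8·(-0.41885)/1.04984 + 223.6 = 42.9468
M3: Pc = R·M3+t = (-0.49565, -0.42660, +1.08770); u = 497.2·(-0.49565)/1.08770 + 311.0 = 84.4310, v = 452.8·(-0.42660)/1.08770 + 223.6 = 46.0108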